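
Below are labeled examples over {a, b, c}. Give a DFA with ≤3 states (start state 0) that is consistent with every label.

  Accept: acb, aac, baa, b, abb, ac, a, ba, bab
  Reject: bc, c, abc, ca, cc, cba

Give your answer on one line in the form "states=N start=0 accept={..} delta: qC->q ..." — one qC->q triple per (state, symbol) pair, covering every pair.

states=3 start=0 accept={0,1} delta: 0a->1 0b->0 0c->2 1a->1 1b->0 1c->0 2a->2 2b->2 2c->2

Grow the machine one transition at a time. Run the examples from 0; the earliest place one falls off (shortest prefix, ties alphabetical) gets sent to the lowest-numbered state that keeps every Accept/Reject pair distinguishable — a pair clashes when both reach the same state with identical unread suffix — and to a fresh state only if none does.
a: 0a undefined. 0a->0: no, aac/c meet in 0 with "c" left. Open state 1: 0a->1.
b: 0b undefined. 0b->0: ok.
c: 0c undefined. 0c->0: no, b/bc meet in 0. 0c->1: no, baa/ca meet in 1 with "a" left. Open state 2: 0c->2.
aa: 1a undefined. 1a->0: no, aac/bc meet in 2. 1a->1: ok.
ab: 1b undefined. 1b->0: ok.
ac: 1c undefined. 1c->0: ok.
ca: 2a undefined. 2a->0: no, acb/ca meet in 0. 2a->1: no, baa/ca meet in 1. 2a->2: ok.
cb: 2b undefined. 2b->0: no, baa/cba meet in 1. 2b->1: no, baa/cba meet in 1. 2b->2: ok.
cc: 2c undefined. 2c->0: no, acb/cc meet in 0. 2c->1: no, baa/cc meet in 1. 2c->2: ok.
All examples now run through 3 states with every (state, symbol) defined. Accept strings end in {0,1}, Reject strings end in {2}; accept={0,1}.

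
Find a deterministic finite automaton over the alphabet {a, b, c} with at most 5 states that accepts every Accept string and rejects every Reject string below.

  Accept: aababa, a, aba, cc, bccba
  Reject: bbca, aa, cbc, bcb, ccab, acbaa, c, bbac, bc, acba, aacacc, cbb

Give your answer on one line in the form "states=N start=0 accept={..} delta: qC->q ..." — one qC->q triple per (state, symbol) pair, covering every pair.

Grow the machine one transition at a time. Run the examples from 0; the earliest place one falls off (shortest prefix, ties alphabetical) gets sent to the lowest-numbered state that keeps every Accept/Reject pair distinguishable — a pair clashes when both reach the same state with identical unread suffix — and to a fresh state only if none does.
a: 0a undefined. 0a->0: no, a/aa meet in 0. Open state 1: 0a->1.
b: 0b undefined. 0b->0: ok.
c: 0c undefined. 0c->0: no, a/bbca meet in 1. 0c->1: no, a/c meet in 1. Open state 2: 0c->2.
aa: 1a undefined. 1a->0: ok.
ab: 1b undefined. 1b->0: ok.
ac: 1c undefined. 1c->0: no, aababa/acba meet in 1. 1c->1: no, aababa/bbac meet in 1. 1c->2: ok.
cb: 2b undefined. 2b->0: no, aababa/acba meet in 1. 2b->1: no, aababa/bcb meet in 1. 2b->2: no, cc/cbc meet in 2 with "c" left. Open state 3: 2b->3.
cc: 2c undefined. 2c->0: no, cc/aa meet in 0. 2c->1: ok.
cbb: 3b undefined. 3b->0: ok.
cbc: 3c undefined. 3c->0: ok.
aaca: 2a undefined. 2a->0: no, aababa/aacacc meet in 1. 2a->1: no, aababa/bbca meet in 1. 2a->2: ok.
acba: 3a undefined. 3a->0: no, aababa/acbaa meet in 1. 3a->1: no, aababa/acba meet in 1. 3a->2: ok.
All examples now run through 4 states with every (state, symbol) defined. Accept strings end in {1}, Reject strings end in {0,2,3}; accept={1}.

states=4 start=0 accept={1} delta: 0a->1 0b->0 0c->2 1a->0 1b->0 1c->2 2a->2 2b->3 2c->1 3a->2 3b->0 3c->0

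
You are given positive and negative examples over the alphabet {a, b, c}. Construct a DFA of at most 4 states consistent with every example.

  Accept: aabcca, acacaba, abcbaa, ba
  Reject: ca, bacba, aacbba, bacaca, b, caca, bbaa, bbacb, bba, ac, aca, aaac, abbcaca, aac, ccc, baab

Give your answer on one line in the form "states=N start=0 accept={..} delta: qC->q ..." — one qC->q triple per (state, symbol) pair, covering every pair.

states=4 start=0 accept={2,3} delta: 0a->0 0b->1 0c->0 1a->2 1b->0 1c->2 2a->0 2b->3 2c->3 3a->3 3b->0 3c->0

Fold the examples into a partial DFA from state 0: repeatedly fix the first undefined (state, symbol) met by the shortest-then-alphabetical prefix, trying targets in increasing order and rejecting any under which an Accept and a Reject string meet in one state with the same remainder; add a state when all current targets are rejected. Accepting states are where Accept strings end.
a: 0a undefined. 0a->0: ok.
b: 0b undefined. 0b->0: no, ba/b meet in 0. Open state 1: 0b->1.
c: 0c undefined. 0c->0: ok.
ba: 1a undefined. 1a->0: no, acacaba/ca meet in 0. 1a->1: no, acacaba/b meet in 1. Open state 2: 1a->2.
bb: 1b undefined. 1b->0: ok.
abc: 1c undefined. 1c->0: no, aabcca/ca meet in 0. 1c->1: no, abcbaa/ca meet in 0. 1c->2: ok.
baa: 2a undefined. 2a->0: ok.
bac: 2c undefined. 2c->0: no, aabcca/ca meet in 0. 2c->1: no, aabcca/bacaca meet in 2. 2c->2: no, aabcca/ca meet in 0. Open state 3: 2c->3.
abcb: 2b undefined. 2b->0: no, abcbaa/ca meet in 0. 2b->1: no, abcbaa/ca meet in 0. 2b->2: no, abcbaa/ca meet in 0. 2b->3: ok.
baca: 3a undefined. 3a->0: no, aabcca/ca meet in 0. 3a->1: no, aabcca/b meet in 1. 3a->2: no, aabcca/bacaca meet in 2. 3a->3: ok.
bacb: 3b undefined. 3b->0: ok.
bacac: 3c undefined. 3c->0: ok.
All examples now run through 4 states with every (state, symbol) defined. Accept strings end in {2,3}, Reject strings end in {0,1}; accept={2,3}.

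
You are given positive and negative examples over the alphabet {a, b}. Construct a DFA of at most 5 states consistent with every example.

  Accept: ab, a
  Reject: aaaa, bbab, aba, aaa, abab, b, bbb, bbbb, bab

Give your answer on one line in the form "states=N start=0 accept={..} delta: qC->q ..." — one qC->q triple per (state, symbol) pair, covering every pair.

states=3 start=0 accept={1} delta: 0a->1 0b->2 1a->2 1b->1 2a->2 2b->2

State merging on the prefix tree: take the shortest (then alphabetical) example prefix whose next move is undefined and point that move at state 0, else 1, else 2, ...; a target is out if some Accept/Reject pair would then sit in one state with the same input left (inseparable). If every existing state is out, open a new one.
a: 0a undefined. 0a->0: no, ab/b meet in 0 with "b" left. Open state 1: 0a->1.
b: 0b undefined. 0b->0: no, ab/bbab meet in 1 with "b" left. 0b->1: no, a/b meet in 1. Open state 2: 0b->2.
aa: 1a undefined. 1a->0: no, a/aaa meet in 1. 1a->1: no, a/aaaa meet in 1. 1a->2: ok.
ab: 1b undefined. 1b->0: no, ab/abab meet in 0. 1b->1: ok.
ba: 2a undefined. 2a->0: no, ab/aaaa meet in 1. 2a->1: no, ab/aaa meet in 1. 2a->2: ok.
bb: 2b undefined. 2b->0: no, ab/bbab meet in 1. 2b->1: no, ab/bbab meet in 1. 2b->2: ok.
All examples now run through 3 states with every (state, symbol) defined. Accept strings end in {1}, Reject strings end in {2}; accept={1}.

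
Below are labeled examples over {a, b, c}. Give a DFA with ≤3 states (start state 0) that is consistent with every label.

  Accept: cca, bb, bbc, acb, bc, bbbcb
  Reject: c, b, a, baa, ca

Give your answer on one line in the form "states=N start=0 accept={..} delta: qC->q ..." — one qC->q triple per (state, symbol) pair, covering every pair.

Fold the examples into a partial DFA from state 0: repeatedly fix the first undefined (state, symbol) met by the shortest-then-alphabetical prefix, trying targets in increasing order and rejecting any under which an Accept and a Reject string meet in one state with the same remainder; add a state when all current targets are rejected. Accepting states are where Accept strings end.
a: 0a undefined. 0a->0: ok.
b: 0b undefined. 0b->0: no, bb/b meet in 0. Open state 1: 0b->1.
c: 0c undefined. 0c->0: no, cca/c meet in 0. 0c->1: ok.
ba: 1a undefined. 1a->0: ok.
bb: 1b undefined. 1b->0: no, bb/a meet in 0. 1b->1: no, bb/c meet in 1. Open state 2: 1b->2.
bc: 1c undefined. 1c->0: no, cca/a meet in 0. 1c->1: no, cca/a meet in 0. 1c->2: ok.
bbb: 2b undefined. 2b->0: ok.
bbc: 2c undefined. 2c->0: no, bbc/a meet in 0. 2c->1: no, bbc/c meet in 1. 2c->2: ok.
cca: 2a undefined. 2a->0: no, cca/a meet in 0. 2a->1: no, cca/c meet in 1. 2a->2: ok.
All examples now run through 3 states with every (state, symbol) defined. Accept strings end in {2}, Reject strings end in {0,1}; accept={2}.

states=3 start=0 accept={2} delta: 0a->0 0b->1 0c->1 1a->0 1b->2 1c->2 2a->2 2b->0 2c->2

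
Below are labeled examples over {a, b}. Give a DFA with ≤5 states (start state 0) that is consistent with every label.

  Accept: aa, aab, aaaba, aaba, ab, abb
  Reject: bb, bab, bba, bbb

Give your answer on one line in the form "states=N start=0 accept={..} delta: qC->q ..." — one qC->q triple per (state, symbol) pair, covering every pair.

State merging on the prefix tree: take the shortest (then alphabetical) example prefix whose next move is undefined and point that move at state 0, else 1, else 2, ...; a target is out if some Accept/Reject pair would then sit in one state with the same input left (inseparable). If every existing state is out, open a new one.
a: 0a undefined. 0a->0: no, abb/bb meet in 0 with "bb" left. Open state 1: 0a->1.
b: 0b undefined. 0b->0: no, ab/bab meet in 1 with "b" left. 0b->1: no, aab/bab meet in 1 with "ab" left. Open state 2: 0b->2.
aa: 1a undefined. 1a->0: ok.
ab: 1b undefined. 1b->0: ok.
ba: 2a undefined. 2a->0: no, aab/bab meet in 2. 2a->1: no, aa/bab meet in 0. 2a->2: ok.
bb: 2b undefined. 2b->0: no, aa/bb meet in 0. 2b->1: no, aa/bba meet in 0. 2b->2: no, aab/bb meet in 2. Open state 3: 2b->3.
bba: 3a undefined. 3a->0: no, aa/bba meet in 0. 3a->1: no, aaaba/bba meet in 1. 3a->2: no, aab/bba meet in 2. 3a->3: ok.
bbb: 3b undefined. 3b->0: no, aa/bbb meet in 0. 3b->1: no, aaaba/bbb meet in 1. 3b->2: no, aab/bbb meet in 2. 3b->3: ok.
All examples now run through 4 states with every (state, symbol) defined. Accept strings end in {0,1,2}, Reject strings end in {3}; accept={0,1,2}.

states=4 start=0 accept={0,1,2} delta: 0a->1 0b->2 1a->0 1b->0 2a->2 2b->3 3a->3 3b->3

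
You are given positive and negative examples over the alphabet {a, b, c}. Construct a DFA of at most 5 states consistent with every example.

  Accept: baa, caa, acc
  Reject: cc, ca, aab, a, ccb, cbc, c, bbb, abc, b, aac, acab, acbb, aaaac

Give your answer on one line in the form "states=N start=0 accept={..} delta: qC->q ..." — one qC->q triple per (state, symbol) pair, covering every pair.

states=4 start=0 accept={2} delta: 0a->1 0b->0 0c->0 1a->2 1b->0 1c->3 2a->0 2b->0 2c->0 3a->0 3b->0 3c->2

Fold the examples into a partial DFA from state 0: repeatedly fix the first undefined (state, symbol) met by the shortest-then-alphabetical prefix, trying targets in increasing order and rejecting any under which an Accept and a Reject string meet in one state with the same remainder; add a state when all current targets are rejected. Accepting states are where Accept strings end.
a: 0a undefined. 0a->0: no, acc/cc meet in 0 with "cc" left. Open state 1: 0a->1.
b: 0b undefined. 0b->0: ok.
c: 0c undefined. 0c->0: ok.
aa: 1a undefined. 1a->0: no, baa/cc meet in 0. 1a->1: no, baa/ca meet in 1. Open state 2: 1a->2.
ab: 1b undefined. 1b->0: ok.
ac: 1c undefined. 1c->0: no, acc/cc meet in 0. 1c->1: no, acc/ca meet in 1. 1c->2: no, acc/aac meet in 2 with "c" left. Open state 3: 1c->3.
aaa: 2a undefined. 2a->0: ok.
aab: 2b undefined. 2b->0: ok.
aac: 2c undefined. 2c->0: ok.
aca: 3a undefined. 3a->0: ok.
acb: 3b undefined. 3b->0: ok.
acc: 3c undefined. 3c->0: no, acc/cc meet in 0. 3c->1: no, acc/ca meet in 1. 3c->2: ok.
All examples now run through 4 states with every (state, symbol) defined. Accept strings end in {2}, Reject strings end in {0,1,3}; accept={2}.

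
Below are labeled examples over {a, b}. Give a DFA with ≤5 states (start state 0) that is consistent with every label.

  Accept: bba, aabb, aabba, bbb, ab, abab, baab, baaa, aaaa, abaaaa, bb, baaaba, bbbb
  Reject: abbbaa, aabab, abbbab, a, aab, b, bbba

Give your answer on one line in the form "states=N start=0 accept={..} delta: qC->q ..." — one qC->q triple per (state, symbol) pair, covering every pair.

states=5 start=0 accept={0,2,3} delta: 0a->1 0b->1 1a->0 1b->2 2a->2 2b->3 3a->4 3b->3 4a->1 4b->1

Fold the examples into a partial DFA from state 0: repeatedly fix the first undefined (state, symbol) met by the shortest-then-alphabetical prefix, trying targets in increasing order and rejecting any under which an Accept and a Reject string meet in one state with the same remainder; add a state when all current targets are rejected. Accepting states are where Accept strings end.
a: 0a undefined. 0a->0: no, ab/aab meet in 0 with "b" left. Open state 1: 0a->1.
b: 0b undefined. 0b->0: no, bba/a meet in 1. 0b->1: ok.
aa: 1a undefined. 1a->0: ok.
ab: 1b undefined. 1b->0: no, bba/aabab meet in 1. 1b->1: no, bba/bbba meet in 0. Open state 2: 1b->2.
aba: 2a undefined. 2a->0: no, abab/aabab meet in 1. 2a->1: no, bba/aabab meet in 1. 2a->2: ok.
abb: 2b undefined. 2b->0: no, bbbb/abbbaa meet in 1. 2b->1: no, bba/abbbaa meet in 2. 2b->2: no, bba/abbbaa meet in 2. Open state 3: 2b->3.
abbb: 3b undefined. 3b->0: no, bba/abbbab meet in 2. 3b->1: no, bbbb/abbbaa meet in 1. 3b->2: no, bba/abbbaa meet in 2. 3b->3: ok.
bbba: 3a undefined. 3a->0: no, baaa/bbba meet in 0. 3a->1: no, bba/abbbab meet in 2. 3a->2: no, bba/abbbaa meet in 2. 3a->3: no, bbb/abbbaa meet in 3. Open state 4: 3a->4.
abbbaa: 4a undefined. 4a->0: no, baaa/abbbaa meet in 0. 4a->1: ok.
abbbab: 4b undefined. 4b->0: no, baaa/abbbab meet in 0. 4b->1: ok.
All examples now run through 5 states with every (state, symbol) defined. Accept strings end in {0,2,3}, Reject strings end in {1,4}; accept={0,2,3}.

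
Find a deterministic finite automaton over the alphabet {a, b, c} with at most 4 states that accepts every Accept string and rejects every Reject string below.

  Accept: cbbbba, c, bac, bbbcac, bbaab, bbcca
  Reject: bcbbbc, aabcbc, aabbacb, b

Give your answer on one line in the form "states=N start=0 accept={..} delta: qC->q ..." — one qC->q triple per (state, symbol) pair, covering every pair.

State merging on the prefix tree: take the shortest (then alphabetical) example prefix whose next move is undefined and point that move at state 0, else 1, else 2, ...; a target is out if some Accept/Reject pair would then sit in one state with the same input left (inseparable). If every existing state is out, open a new one.
a: 0a undefined. 0a->0: ok.
b: 0b undefined. 0b->0: no, bbaab/b meet in 0. Open state 1: 0b->1.
c: 0c undefined. 0c->0: ok.
ba: 1a undefined. 1a->0: ok.
bb: 1b undefined. 1b->0: no, bbaab/aabbacb meet in 1. 1b->1: no, bbaab/aabbacb meet in 1. Open state 2: 1b->2.
bc: 1c undefined. 1c->0: no, c/aabcbc meet in 0. 1c->1: ok.
bba: 2a undefined. 2a->0: no, bbaab/aabbacb meet in 1. 2a->1: no, bbaab/b meet in 1. 2a->2: ok.
bbb: 2b undefined. 2b->0: ok.
bbc: 2c undefined. 2c->0: no, cbbbba/aabcbc meet in 0. 2c->1: ok.
All examples now run through 3 states with every (state, symbol) defined. Accept strings end in {0}, Reject strings end in {1,2}; accept={0}.

states=3 start=0 accept={0} delta: 0a->0 0b->1 0c->0 1a->0 1b->2 1c->1 2a->2 2b->0 2c->1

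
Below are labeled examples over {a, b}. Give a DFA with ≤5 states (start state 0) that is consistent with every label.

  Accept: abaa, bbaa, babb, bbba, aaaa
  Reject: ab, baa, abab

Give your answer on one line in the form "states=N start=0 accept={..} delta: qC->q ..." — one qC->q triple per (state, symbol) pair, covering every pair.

states=3 start=0 accept={1,2} delta: 0a->1 0b->1 1a->2 1b->0 2a->0 2b->0

State merging on the prefix tree: take the shortest (then alphabetical) example prefix whose next move is undefined and point that move at state 0, else 1, else 2, ...; a target is out if some Accept/Reject pair would then sit in one state with the same input left (inseparable). If every existing state is out, open a new one.
a: 0a undefined. 0a->0: no, abaa/baa meet in 0 with "baa" left. Open state 1: 0a->1.
b: 0b undefined. 0b->0: no, bbaa/baa meet in 1 with "a" left. 0b->1: ok.
aa: 1a undefined. 1a->0: no, babb/ab meet in 1 with "b" left. 1a->1: no, aaaa/baa meet in 1. Open state 2: 1a->2.
ab: 1b undefined. 1b->0: ok.
aaa: 2a undefined. 2a->0: ok.
bab: 2b undefined. 2b->0: ok.
All examples now run through 3 states with every (state, symbol) defined. Accept strings end in {1,2}, Reject strings end in {0}; accept={1,2}.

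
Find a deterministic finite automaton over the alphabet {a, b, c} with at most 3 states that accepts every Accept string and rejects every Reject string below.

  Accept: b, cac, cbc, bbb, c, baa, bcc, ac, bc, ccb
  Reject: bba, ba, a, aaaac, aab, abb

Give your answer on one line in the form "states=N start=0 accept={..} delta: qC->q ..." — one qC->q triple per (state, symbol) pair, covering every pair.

states=3 start=0 accept={0,2} delta: 0a->1 0b->0 0c->0 1a->2 1b->1 1c->0 2a->1 2b->1 2c->1

State merging on the prefix tree: take the shortest (then alphabetical) example prefix whose next move is undefined and point that move at state 0, else 1, else 2, ...; a target is out if some Accept/Reject pair would then sit in one state with the same input left (inseparable). If every existing state is out, open a new one.
a: 0a undefined. 0a->0: no, b/aab meet in 0 with "b" left. Open state 1: 0a->1.
b: 0b undefined. 0b->0: ok.
c: 0c undefined. 0c->0: ok.
aa: 1a undefined. 1a->0: no, b/aaaac meet in 0. 1a->1: no, cac/aaaac meet in 1 with "c" left. Open state 2: 1a->2.
ab: 1b undefined. 1b->0: no, b/abb meet in 0. 1b->1: ok.
ac: 1c undefined. 1c->0: ok.
aaa: 2a undefined. 2a->0: no, b/aaaac meet in 0. 2a->1: ok.
aab: 2b undefined. 2b->0: no, b/aab meet in 0. 2b->1: ok.
aaaac: 2c undefined. 2c->0: no, b/aaaac meet in 0. 2c->1: ok.
All examples now run through 3 states with every (state, symbol) defined. Accept strings end in {0,2}, Reject strings end in {1}; accept={0,2}.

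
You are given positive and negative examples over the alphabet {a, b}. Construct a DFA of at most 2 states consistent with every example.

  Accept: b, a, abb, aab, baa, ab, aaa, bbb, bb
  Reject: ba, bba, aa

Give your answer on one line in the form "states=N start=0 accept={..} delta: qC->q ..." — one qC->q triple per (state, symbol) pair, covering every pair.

State merging on the prefix tree: take the shortest (then alphabetical) example prefix whose next move is undefined and point that move at state 0, else 1, else 2, ...; a target is out if some Accept/Reject pair would then sit in one state with the same input left (inseparable). If every existing state is out, open a new one.
a: 0a undefined. 0a->0: no, a/aa meet in 0. Open state 1: 0a->1.
b: 0b undefined. 0b->0: no, a/ba meet in 1. 0b->1: ok.
aa: 1a undefined. 1a->0: ok.
ab: 1b undefined. 1b->0: no, b/bba meet in 1. 1b->1: ok.
All examples now run through 2 states with every (state, symbol) defined. Accept strings end in {1}, Reject strings end in {0}; accept={1}.

states=2 start=0 accept={1} delta: 0a->1 0b->1 1a->0 1b->1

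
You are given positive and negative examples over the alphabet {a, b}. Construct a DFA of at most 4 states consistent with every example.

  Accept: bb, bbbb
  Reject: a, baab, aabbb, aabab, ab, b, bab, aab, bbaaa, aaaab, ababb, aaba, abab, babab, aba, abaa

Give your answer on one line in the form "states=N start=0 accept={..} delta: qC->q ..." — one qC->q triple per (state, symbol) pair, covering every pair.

states=4 start=0 accept={3} delta: 0a->0 0b->1 1a->2 1b->3 2a->0 2b->0 3a->0 3b->1

Fold the examples into a partial DFA from state 0: repeatedly fix the first undefined (state, symbol) met by the shortest-then-alphabetical prefix, trying targets in increasing order and rejecting any under which an Accept and a Reject string meet in one state with the same remainder; add a state when all current targets are rejected. Accepting states are where Accept strings end.
a: 0a undefined. 0a->0: ok.
b: 0b undefined. 0b->0: no, bb/a meet in 0. Open state 1: 0b->1.
ba: 1a undefined. 1a->0: no, bb/ababb meet in 1 with "b" left. 1a->1: no, bb/baab meet in 1 with "b" left. Open state 2: 1a->2.
bb: 1b undefined. 1b->0: no, bb/a meet in 0. 1b->1: no, bb/aabbb meet in 1. 1b->2: no, bb/aaba meet in 2. Open state 3: 1b->3.
baa: 2a undefined. 2a->0: ok.
bab: 2b undefined. 2b->0: ok.
bba: 3a undefined. 3a->0: ok.
bbb: 3b undefined. 3b->0: no, bbbb/baab meet in 1. 3b->1: ok.
All examples now run through 4 states with every (state, symbol) defined. Accept strings end in {3}, Reject strings end in {0,1,2}; accept={3}.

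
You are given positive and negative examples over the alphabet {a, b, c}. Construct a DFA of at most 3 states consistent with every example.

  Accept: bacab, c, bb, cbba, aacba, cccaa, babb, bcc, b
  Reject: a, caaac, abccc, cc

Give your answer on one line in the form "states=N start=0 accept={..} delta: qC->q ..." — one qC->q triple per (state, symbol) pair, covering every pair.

states=2 start=0 accept={1} delta: 0a->0 0b->1 0c->1 1a->1 1b->1 1c->0

Grow the machine one transition at a time. Run the examples from 0; the earliest place one falls off (shortest prefix, ties alphabetical) gets sent to the lowest-numbered state that keeps every Accept/Reject pair distinguishable — a pair clashes when both reach the same state with identical unread suffix — and to a fresh state only if none does.
a: 0a undefined. 0a->0: ok.
b: 0b undefined. 0b->0: no, bb/a meet in 0. Open state 1: 0b->1.
c: 0c undefined. 0c->0: no, c/a meet in 0. 0c->1: ok.
ba: 1a undefined. 1a->0: no, bacab/caaac meet in 1. 1a->1: ok.
bb: 1b undefined. 1b->0: no, bb/a meet in 0. 1b->1: ok.
bc: 1c undefined. 1c->0: ok.
All examples now run through 2 states with every (state, symbol) defined. Accept strings end in {1}, Reject strings end in {0}; accept={1}.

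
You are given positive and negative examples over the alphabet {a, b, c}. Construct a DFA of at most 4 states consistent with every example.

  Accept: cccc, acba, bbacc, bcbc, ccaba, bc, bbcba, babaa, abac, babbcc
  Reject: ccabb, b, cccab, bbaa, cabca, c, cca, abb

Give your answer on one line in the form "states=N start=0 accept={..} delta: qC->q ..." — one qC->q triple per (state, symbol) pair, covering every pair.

Fold the examples into a partial DFA from state 0: repeatedly fix the first undefined (state, symbol) met by the shortest-then-alphabetical prefix, trying targets in increasing order and rejecting any under which an Accept and a Reject string meet in one state with the same remainder; add a state when all current targets are rejected. Accepting states are where Accept strings end.
a: 0a undefined. 0a->0: ok.
b: 0b undefined. 0b->0: no, bc/c meet in 0 with "c" left. Open state 1: 0b->1.
c: 0c undefined. 0c->0: no, cccc/c meet in 0. 0c->1: ok.
ba: 1a undefined. 1a->0: no, abac/b meet in 1. 1a->1: no, babaa/bbaa meet in 1 with "baa" left. Open state 2: 1a->2.
bb: 1b undefined. 1b->0: no, acba/bbaa meet in 0. 1b->1: ok.
bc: 1c undefined. 1c->0: no, cccc/cca meet in 0. 1c->1: no, cccc/b meet in 1. 1c->2: ok.
bab: 2b undefined. 2b->0: no, acba/cabca meet in 2. 2b->1: no, babaa/bbaa meet in 2 with "a" left. 2b->2: no, bbcba/bbaa meet in 2 with "a" left. Open state 3: 2b->3.
cca: 2a undefined. 2a->0: ok.
ccc: 2c undefined. 2c->0: no, cccc/ccabb meet in 1. 2c->1: no, abac/ccabb meet in 1. 2c->2: ok.
baba: 3a undefined. 3a->0: no, bbcba/bbaa meet in 0. 3a->1: no, bbcba/ccabb meet in 1. 3a->2: no, babaa/bbaa meet in 0. 3a->3: ok.
babb: 3b undefined. 3b->0: ok.
bcbc: 3c undefined. 3c->0: no, bcbc/bbaa meet in 0. 3c->1: no, cccc/cabca meet in 2. 3c->2: ok.
All examples now run through 4 states with every (state, symbol) defined. Accept strings end in {2,3}, Reject strings end in {0,1}; accept={2,3}.

states=4 start=0 accept={2,3} delta: 0a->0 0b->1 0c->1 1a->2 1b->1 1c->2 2a->0 2b->3 2c->2 3a->3 3b->0 3c->2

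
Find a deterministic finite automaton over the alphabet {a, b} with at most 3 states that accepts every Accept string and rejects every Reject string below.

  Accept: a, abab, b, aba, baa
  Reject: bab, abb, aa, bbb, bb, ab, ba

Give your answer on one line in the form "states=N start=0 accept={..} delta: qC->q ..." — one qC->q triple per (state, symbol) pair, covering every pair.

Grow the machine one transition at a time. Run the examples from 0; the earliest place one falls off (shortest prefix, ties alphabetical) gets sent to the lowest-numbered state that keeps every Accept/Reject pair distinguishable — a pair clashes when both reach the same state with identical unread suffix — and to a fresh state only if none does.
a: 0a undefined. 0a->0: no, a/aa meet in 0. Open state 1: 0a->1.
b: 0b undefined. 0b->0: no, a/ba meet in 1. 0b->1: ok.
aa: 1a undefined. 1a->0: no, a/bab meet in 1. 1a->1: no, a/aa meet in 1. Open state 2: 1a->2.
ab: 1b undefined. 1b->0: no, a/abb meet in 1. 1b->1: no, a/abb meet in 1. 1b->2: ok.
aba: 2a undefined. 2a->0: ok.
abb: 2b undefined. 2b->0: no, aba/bab meet in 0. 2b->1: no, a/bab meet in 1. 2b->2: ok.
All examples now run through 3 states with every (state, symbol) defined. Accept strings end in {0,1}, Reject strings end in {2}; accept={0,1}.

states=3 start=0 accept={0,1} delta: 0a->1 0b->1 1a->2 1b->2 2a->0 2b->2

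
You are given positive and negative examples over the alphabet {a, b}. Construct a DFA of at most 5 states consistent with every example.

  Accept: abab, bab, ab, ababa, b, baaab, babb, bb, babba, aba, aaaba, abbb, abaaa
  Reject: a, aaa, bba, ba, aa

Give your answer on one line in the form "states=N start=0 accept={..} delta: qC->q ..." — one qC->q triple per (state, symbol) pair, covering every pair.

Grow the machine one transition at a time. Run the examples from 0; the earliest place one falls off (shortest prefix, ties alphabetical) gets sent to the lowest-numbered state that keeps every Accept/Reject pair distinguishable — a pair clashes when both reach the same state with identical unread suffix — and to a fresh state only if none does.
a: 0a undefined. 0a->0: no, aba/ba meet in 0 with "ba" left. Open state 1: 0a->1.
b: 0b undefined. 0b->0: ok.
aa: 1a undefined. 1a->0: no, b/aa meet in 0. 1a->1: ok.
ab: 1b undefined. 1b->0: no, ababa/a meet in 1. 1b->1: no, abab/a meet in 1. Open state 2: 1b->2.
aba: 2a undefined. 2a->0: no, ababa/a meet in 1. 2a->1: no, ababa/a meet in 1. 2a->2: ok.
abb: 2b undefined. 2b->0: no, ababa/a meet in 1. 2b->1: no, abab/a meet in 1. 2b->2: ok.
All examples now run through 3 states with every (state, symbol) defined. Accept strings end in {0,2}, Reject strings end in {1}; accept={0,2}.

states=3 start=0 accept={0,2} delta: 0a->1 0b->0 1a->1 1b->2 2a->2 2b->2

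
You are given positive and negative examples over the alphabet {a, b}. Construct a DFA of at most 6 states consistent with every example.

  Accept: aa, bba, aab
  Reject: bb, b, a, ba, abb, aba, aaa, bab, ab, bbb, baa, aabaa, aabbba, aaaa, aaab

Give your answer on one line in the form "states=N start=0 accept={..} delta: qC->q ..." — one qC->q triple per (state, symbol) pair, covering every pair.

Grow the machine one transition at a time. Run the examples from 0; the earliest place one falls off (shortest prefix, ties alphabetical) gets sent to the lowest-numbered state that keeps every Accept/Reject pair distinguishable — a pair clashes when both reach the same state with identical unread suffix — and to a fresh state only if none does.
a: 0a undefined. 0a->0: no, aa/a meet in 0. Open state 1: 0a->1.
b: 0b undefined. 0b->0: no, aa/baa meet in 1 with "a" left. 0b->1: no, aa/ba meet in 1 with "a" left. Open state 2: 0b->2.
aa: 1a undefined. 1a->0: no, aa/aaaa meet in 0. 1a->1: no, aa/a meet in 1. 1a->2: no, aa/b meet in 2. Open state 3: 1a->3.
ab: 1b undefined. 1b->0: ok.
ba: 2a undefined. 2a->0: ok.
bb: 2b undefined. 2b->0: no, bba/a meet in 1. 2b->1: ok.
aaa: 3a undefined. 3a->0: ok.
aab: 3b undefined. 3b->0: no, aa/aabaa meet in 3. 3b->1: no, aab/bb meet in 1. 3b->2: no, aab/b meet in 2. 3b->3: ok.
All examples now run through 4 states with every (state, symbol) defined. Accept strings end in {3}, Reject strings end in {0,1,2}; accept={3}.

states=4 start=0 accept={3} delta: 0a->1 0b->2 1a->3 1b->0 2a->0 2b->1 3a->0 3b->3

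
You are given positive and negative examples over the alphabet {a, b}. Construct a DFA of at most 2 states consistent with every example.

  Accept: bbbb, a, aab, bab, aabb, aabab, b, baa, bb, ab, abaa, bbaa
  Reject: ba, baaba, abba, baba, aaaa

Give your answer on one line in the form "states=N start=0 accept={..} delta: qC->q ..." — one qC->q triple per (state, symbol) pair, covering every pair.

states=2 start=0 accept={1} delta: 0a->1 0b->1 1a->0 1b->1

Fold the examples into a partial DFA from state 0: repeatedly fix the first undefined (state, symbol) met by the shortest-then-alphabetical prefix, trying targets in increasing order and rejecting any under which an Accept and a Reject string meet in one state with the same remainder; add a state when all current targets are rejected. Accepting states are where Accept strings end.
a: 0a undefined. 0a->0: no, a/aaaa meet in 0. Open state 1: 0a->1.
b: 0b undefined. 0b->0: no, a/ba meet in 1. 0b->1: ok.
aa: 1a undefined. 1a->0: ok.
ab: 1b undefined. 1b->0: no, bbbb/ba meet in 0. 1b->1: ok.
All examples now run through 2 states with every (state, symbol) defined. Accept strings end in {1}, Reject strings end in {0}; accept={1}.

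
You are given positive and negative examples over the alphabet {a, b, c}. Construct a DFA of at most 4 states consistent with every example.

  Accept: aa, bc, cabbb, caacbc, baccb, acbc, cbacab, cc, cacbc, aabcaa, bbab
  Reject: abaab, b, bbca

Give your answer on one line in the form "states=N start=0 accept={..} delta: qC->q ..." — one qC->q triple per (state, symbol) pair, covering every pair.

states=4 start=0 accept={0,3} delta: 0a->0 0b->1 0c->0 1a->1 1b->2 1c->3 2a->2 2b->0 2c->1 3a->3 3b->0 3c->2

Fold the examples into a partial DFA from state 0: repeatedly fix the first undefined (state, symbol) met by the shortest-then-alphabetical prefix, trying targets in increasing order and rejecting any under which an Accept and a Reject string meet in one state with the same remainder; add a state when all current targets are rejected. Accepting states are where Accept strings end.
a: 0a undefined. 0a->0: ok.
b: 0b undefined. 0b->0: no, aa/abaab meet in 0. Open state 1: 0b->1.
c: 0c undefined. 0c->0: ok.
ba: 1a undefined. 1a->0: no, baccb/abaab meet in 1. 1a->1: ok.
bb: 1b undefined. 1b->0: no, aa/abaab meet in 0. 1b->1: no, cabbb/abaab meet in 1. Open state 2: 1b->2.
bc: 1c undefined. 1c->0: no, baccb/b meet in 1. 1c->1: no, bc/b meet in 1. 1c->2: no, bc/abaab meet in 2. Open state 3: 1c->3.
bba: 2a undefined. 2a->0: no, bbab/b meet in 1. 2a->1: no, bbab/abaab meet in 2. 2a->2: ok.
bbc: 2c undefined. 2c->0: no, aa/bbca meet in 0. 2c->1: ok.
bacc: 3c undefined. 3c->0: no, baccb/b meet in 1. 3c->1: no, baccb/abaab meet in 2. 3c->2: ok.
bbab: 2b undefined. 2b->0: ok.
aabca: 3a undefined. 3a->0: no, cbacab/b meet in 1. 3a->1: no, cbacab/abaab meet in 2. 3a->2: no, aabcaa/abaab meet in 2. 3a->3: ok.
cbacab: 3b undefined. 3b->0: ok.
All examples now run through 4 states with every (state, symbol) defined. Accept strings end in {0,3}, Reject strings end in {1,2}; accept={0,3}.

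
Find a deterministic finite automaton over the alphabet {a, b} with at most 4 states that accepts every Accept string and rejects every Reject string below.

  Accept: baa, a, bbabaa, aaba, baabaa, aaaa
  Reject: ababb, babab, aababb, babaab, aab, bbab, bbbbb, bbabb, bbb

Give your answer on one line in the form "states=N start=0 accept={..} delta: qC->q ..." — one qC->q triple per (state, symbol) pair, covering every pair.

Grow the machine one transition at a time. Run the examples from 0; the earliest place one falls off (shortest prefix, ties alphabetical) gets sent to the lowest-numbered state that keeps every Accept/Reject pair distinguishable — a pair clashes when both reach the same state with identical unread suffix — and to a fresh state only if none does.
a: 0a undefined. 0a->0: ok.
b: 0b undefined. 0b->0: no, baa/ababb meet in 0. Open state 1: 0b->1.
ba: 1a undefined. 1a->0: ok.
bb: 1b undefined. 1b->0: no, baa/ababb meet in 0. 1b->1: ok.
All examples now run through 2 states with every (state, symbol) defined. Accept strings end in {0}, Reject strings end in {1}; accept={0}.

states=2 start=0 accept={0} delta: 0a->0 0b->1 1a->0 1b->1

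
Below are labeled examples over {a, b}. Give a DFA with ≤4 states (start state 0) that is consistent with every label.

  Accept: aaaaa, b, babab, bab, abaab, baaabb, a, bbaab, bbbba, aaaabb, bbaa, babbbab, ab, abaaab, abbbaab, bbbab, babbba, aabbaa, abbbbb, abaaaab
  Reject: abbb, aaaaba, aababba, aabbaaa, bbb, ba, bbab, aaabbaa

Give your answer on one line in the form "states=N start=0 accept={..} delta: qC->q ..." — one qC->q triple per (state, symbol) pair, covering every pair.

Fold the examples into a partial DFA from state 0: repeatedly fix the first undefined (state, symbol) met by the shortest-then-alphabetical prefix, trying targets in increasing order and rejecting any under which an Accept and a Reject string meet in one state with the same remainder; add a state when all current targets are rejected. Accepting states are where Accept strings end.
a: 0a undefined. 0a->0: no, bbaa/aaabbaa meet in 0 with "bbaa" left. Open state 1: 0a->1.
b: 0b undefined. 0b->0: no, b/bbb meet in 0. 0b->1: ok.
aa: 1a undefined. 1a->0: ok.
ab: 1b undefined. 1b->0: no, aaaaa/aababba meet in 1. 1b->1: no, aaaaa/abbb meet in 1. Open state 2: 1b->2.
aba: 2a undefined. 2a->0: no, aaaaa/bbab meet in 1. 2a->1: no, aaaaa/aababba meet in 1. 2a->2: no, abaab/bbb meet in 2 with "b" left. Open state 3: 2a->3.
abb: 2b undefined. 2b->0: no, aaaaa/abbb meet in 1. 2b->1: no, aaaaa/bbb meet in 1. 2b->2: no, baaabb/abbb meet in 2. 2b->3: ok.
abaa: 3a undefined. 3a->0: no, aaaaa/aabbaaa meet in 1. 3a->1: ok.
abbb: 3b undefined. 3b->0: ok.
All examples now run through 4 states with every (state, symbol) defined. Accept strings end in {1,2}, Reject strings end in {0,3}; accept={1,2}.

states=4 start=0 accept={1,2} delta: 0a->1 0b->1 1a->0 1b->2 2a->3 2b->3 3a->1 3b->0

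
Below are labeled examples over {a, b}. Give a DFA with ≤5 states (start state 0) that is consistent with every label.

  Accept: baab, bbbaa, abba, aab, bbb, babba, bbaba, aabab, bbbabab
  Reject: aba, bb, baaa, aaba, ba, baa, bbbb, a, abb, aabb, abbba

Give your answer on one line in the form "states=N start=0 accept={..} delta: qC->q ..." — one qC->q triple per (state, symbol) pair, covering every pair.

Fold the examples into a partial DFA from state 0: repeatedly fix the first undefined (state, symbol) met by the shortest-then-alphabetical prefix, trying targets in increasing order and rejecting any under which an Accept and a Reject string meet in one state with the same remainder; add a state when all current targets are rejected. Accepting states are where Accept strings end.
a: 0a undefined. 0a->0: ok.
b: 0b undefined. 0b->0: no, baab/aba meet in 0. Open state 1: 0b->1.
ba: 1a undefined. 1a->0: ok.
bb: 1b undefined. 1b->0: no, bbbaa/aba meet in 0. 1b->1: no, baab/bb meet in 1. Open state 2: 1b->2.
bba: 2a undefined. 2a->0: no, abba/aba meet in 0. 2a->1: ok.
bbb: 2b undefined. 2b->0: no, baab/bbbb meet in 1. 2b->1: no, bbbaa/aba meet in 0. 2b->2: no, baab/abbba meet in 1. Open state 3: 2b->3.
bbba: 3a undefined. 3a->0: no, bbbaa/aba meet in 0. 3a->1: no, baab/abbba meet in 1. 3a->2: ok.
bbbb: 3b undefined. 3b->0: ok.
All examples now run through 4 states with every (state, symbol) defined. Accept strings end in {1,3}, Reject strings end in {0,2}; accept={1,3}.

states=4 start=0 accept={1,3} delta: 0a->0 0b->1 1a->0 1b->2 2a->1 2b->3 3a->2 3b->0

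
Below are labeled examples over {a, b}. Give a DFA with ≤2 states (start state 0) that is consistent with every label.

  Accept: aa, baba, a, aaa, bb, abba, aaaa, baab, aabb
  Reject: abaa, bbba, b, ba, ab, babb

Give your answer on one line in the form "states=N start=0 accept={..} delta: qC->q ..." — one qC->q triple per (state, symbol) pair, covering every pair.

State merging on the prefix tree: take the shortest (then alphabetical) example prefix whose next move is undefined and point that move at state 0, else 1, else 2, ...; a target is out if some Accept/Reject pair would then sit in one state with the same input left (inseparable). If every existing state is out, open a new one.
a: 0a undefined. 0a->0: ok.
b: 0b undefined. 0b->0: no, aa/abaa meet in 0. Open state 1: 0b->1.
ba: 1a undefined. 1a->0: no, aa/abaa meet in 0. 1a->1: ok.
bb: 1b undefined. 1b->0: ok.
All examples now run through 2 states with every (state, symbol) defined. Accept strings end in {0}, Reject strings end in {1}; accept={0}.

states=2 start=0 accept={0} delta: 0a->0 0b->1 1a->1 1b->0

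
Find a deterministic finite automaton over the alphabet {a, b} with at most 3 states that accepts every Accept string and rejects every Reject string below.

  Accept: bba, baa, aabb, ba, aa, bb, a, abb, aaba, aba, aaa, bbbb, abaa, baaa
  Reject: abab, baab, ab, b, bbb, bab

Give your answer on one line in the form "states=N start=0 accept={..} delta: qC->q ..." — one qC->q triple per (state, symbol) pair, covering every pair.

states=2 start=0 accept={0} delta: 0a->0 0b->1 1a->0 1b->0

Grow the machine one transition at a time. Run the examples from 0; the earliest place one falls off (shortest prefix, ties alphabetical) gets sent to the lowest-numbered state that keeps every Accept/Reject pair distinguishable — a pair clashes when both reach the same state with identical unread suffix — and to a fresh state only if none does.
a: 0a undefined. 0a->0: ok.
b: 0b undefined. 0b->0: no, bba/abab meet in 0. Open state 1: 0b->1.
ba: 1a undefined. 1a->0: ok.
bb: 1b undefined. 1b->0: ok.
All examples now run through 2 states with every (state, symbol) defined. Accept strings end in {0}, Reject strings end in {1}; accept={0}.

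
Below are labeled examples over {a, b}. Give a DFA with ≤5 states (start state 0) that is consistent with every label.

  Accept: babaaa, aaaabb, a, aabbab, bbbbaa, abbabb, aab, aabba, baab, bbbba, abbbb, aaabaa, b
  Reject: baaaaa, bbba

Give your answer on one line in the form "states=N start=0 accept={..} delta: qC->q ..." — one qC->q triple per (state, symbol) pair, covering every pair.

Fold the examples into a partial DFA from state 0: repeatedly fix the first undefined (state, symbol) met by the shortest-then-alphabetical prefix, trying targets in increasing order and rejecting any under which an Accept and a Reject string meet in one state with the same remainder; add a state when all current targets are rejected. Accepting states are where Accept strings end.
a: 0a undefined. 0a->0: ok.
b: 0b undefined. 0b->0: no, babaaa/baaaaa meet in 0. Open state 1: 0b->1.
ba: 1a undefined. 1a->0: no, babaaa/baaaaa meet in 0. 1a->1: no, aab/baaaaa meet in 1. Open state 2: 1a->2.
bb: 1b undefined. 1b->0: ok.
baa: 2a undefined. 2a->0: no, aaaabb/baaaaa meet in 0. 2a->1: ok.
bab: 2b undefined. 2b->0: ok.
All examples now run through 3 states with every (state, symbol) defined. Accept strings end in {0,1}, Reject strings end in {2}; accept={0,1}.

states=3 start=0 accept={0,1} delta: 0a->0 0b->1 1a->2 1b->0 2a->1 2b->0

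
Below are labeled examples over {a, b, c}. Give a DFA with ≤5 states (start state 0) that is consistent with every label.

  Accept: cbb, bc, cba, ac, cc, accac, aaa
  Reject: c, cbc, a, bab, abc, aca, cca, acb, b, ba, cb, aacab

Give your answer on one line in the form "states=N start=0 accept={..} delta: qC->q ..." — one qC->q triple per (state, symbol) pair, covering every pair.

states=4 start=0 accept={0} delta: 0a->1 0b->1 0c->1 1a->2 1b->3 1c->0 2a->0 2b->1 2c->0 3a->0 3b->0 3c->1

Fold the examples into a partial DFA from state 0: repeatedly fix the first undefined (state, symbol) met by the shortest-then-alphabetical prefix, trying targets in increasing order and rejecting any under which an Accept and a Reject string meet in one state with the same remainder; add a state when all current targets are rejected. Accepting states are where Accept strings end.
a: 0a undefined. 0a->0: no, bc/abc meet in 0 with "bc" left. Open state 1: 0a->1.
b: 0b undefined. 0b->0: no, bc/c meet in 0 with "c" left. 0b->1: ok.
c: 0c undefined. 0c->0: no, bc/cbc meet in 1 with "c" left. 0c->1: ok.
aa: 1a undefined. 1a->0: no, aaa/c meet in 1. 1a->1: no, aaa/c meet in 1. Open state 2: 1a->2.
ab: 1b undefined. 1b->0: no, cbb/c meet in 1. 1b->1: no, cbb/c meet in 1. 1b->2: no, cbb/bab meet in 2 with "b" left. Open state 3: 1b->3.
ac: 1c undefined. 1c->0: ok.
aaa: 2a undefined. 2a->0: ok.
aac: 2c undefined. 2c->0: ok.
abc: 3c undefined. 3c->0: no, bc/cbc meet in 0. 3c->1: ok.
bab: 2b undefined. 2b->0: no, bc/bab meet in 0. 2b->1: ok.
cba: 3a undefined. 3a->0: ok.
cbb: 3b undefined. 3b->0: ok.
All examples now run through 4 states with every (state, symbol) defined. Accept strings end in {0}, Reject strings end in {1,2,3}; accept={0}.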